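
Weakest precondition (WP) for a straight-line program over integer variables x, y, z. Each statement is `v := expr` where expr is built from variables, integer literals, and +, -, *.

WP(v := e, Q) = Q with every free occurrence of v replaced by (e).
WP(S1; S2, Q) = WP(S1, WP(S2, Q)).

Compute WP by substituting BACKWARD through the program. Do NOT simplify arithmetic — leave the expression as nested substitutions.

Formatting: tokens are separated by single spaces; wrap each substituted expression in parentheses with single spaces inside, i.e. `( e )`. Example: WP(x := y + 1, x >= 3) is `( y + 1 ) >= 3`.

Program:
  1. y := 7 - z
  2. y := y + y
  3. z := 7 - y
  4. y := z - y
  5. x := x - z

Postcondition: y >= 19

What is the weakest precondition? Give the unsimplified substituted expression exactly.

post: y >= 19
stmt 5: x := x - z  -- replace 0 occurrence(s) of x with (x - z)
  => y >= 19
stmt 4: y := z - y  -- replace 1 occurrence(s) of y with (z - y)
  => ( z - y ) >= 19
stmt 3: z := 7 - y  -- replace 1 occurrence(s) of z with (7 - y)
  => ( ( 7 - y ) - y ) >= 19
stmt 2: y := y + y  -- replace 2 occurrence(s) of y with (y + y)
  => ( ( 7 - ( y + y ) ) - ( y + y ) ) >= 19
stmt 1: y := 7 - z  -- replace 4 occurrence(s) of y with (7 - z)
  => ( ( 7 - ( ( 7 - z ) + ( 7 - z ) ) ) - ( ( 7 - z ) + ( 7 - z ) ) ) >= 19

Answer: ( ( 7 - ( ( 7 - z ) + ( 7 - z ) ) ) - ( ( 7 - z ) + ( 7 - z ) ) ) >= 19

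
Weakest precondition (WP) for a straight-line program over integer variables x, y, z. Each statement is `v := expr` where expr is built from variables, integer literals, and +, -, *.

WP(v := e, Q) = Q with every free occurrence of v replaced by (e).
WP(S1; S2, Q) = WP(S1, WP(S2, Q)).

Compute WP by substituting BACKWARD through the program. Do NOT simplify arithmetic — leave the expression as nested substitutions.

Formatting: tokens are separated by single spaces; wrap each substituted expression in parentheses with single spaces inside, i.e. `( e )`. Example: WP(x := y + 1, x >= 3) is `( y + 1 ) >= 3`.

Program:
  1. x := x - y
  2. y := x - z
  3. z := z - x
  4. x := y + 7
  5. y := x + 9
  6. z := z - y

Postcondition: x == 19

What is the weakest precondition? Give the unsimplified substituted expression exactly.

post: x == 19
stmt 6: z := z - y  -- replace 0 occurrence(s) of z with (z - y)
  => x == 19
stmt 5: y := x + 9  -- replace 0 occurrence(s) of y with (x + 9)
  => x == 19
stmt 4: x := y + 7  -- replace 1 occurrence(s) of x with (y + 7)
  => ( y + 7 ) == 19
stmt 3: z := z - x  -- replace 0 occurrence(s) of z with (z - x)
  => ( y + 7 ) == 19
stmt 2: y := x - z  -- replace 1 occurrence(s) of y with (x - z)
  => ( ( x - z ) + 7 ) == 19
stmt 1: x := x - y  -- replace 1 occurrence(s) of x with (x - y)
  => ( ( ( x - y ) - z ) + 7 ) == 19

Answer: ( ( ( x - y ) - z ) + 7 ) == 19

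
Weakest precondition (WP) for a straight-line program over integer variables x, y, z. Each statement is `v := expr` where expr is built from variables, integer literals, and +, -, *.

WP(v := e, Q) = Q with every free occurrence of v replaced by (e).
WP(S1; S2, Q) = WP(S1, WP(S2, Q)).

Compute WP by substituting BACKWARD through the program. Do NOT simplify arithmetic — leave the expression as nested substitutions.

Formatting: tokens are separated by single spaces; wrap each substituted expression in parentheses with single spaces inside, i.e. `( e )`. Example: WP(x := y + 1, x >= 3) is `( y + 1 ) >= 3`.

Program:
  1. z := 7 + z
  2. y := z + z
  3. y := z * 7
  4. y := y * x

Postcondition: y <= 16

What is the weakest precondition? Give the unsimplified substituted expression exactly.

Answer: ( ( ( 7 + z ) * 7 ) * x ) <= 16

Derivation:
post: y <= 16
stmt 4: y := y * x  -- replace 1 occurrence(s) of y with (y * x)
  => ( y * x ) <= 16
stmt 3: y := z * 7  -- replace 1 occurrence(s) of y with (z * 7)
  => ( ( z * 7 ) * x ) <= 16
stmt 2: y := z + z  -- replace 0 occurrence(s) of y with (z + z)
  => ( ( z * 7 ) * x ) <= 16
stmt 1: z := 7 + z  -- replace 1 occurrence(s) of z with (7 + z)
  => ( ( ( 7 + z ) * 7 ) * x ) <= 16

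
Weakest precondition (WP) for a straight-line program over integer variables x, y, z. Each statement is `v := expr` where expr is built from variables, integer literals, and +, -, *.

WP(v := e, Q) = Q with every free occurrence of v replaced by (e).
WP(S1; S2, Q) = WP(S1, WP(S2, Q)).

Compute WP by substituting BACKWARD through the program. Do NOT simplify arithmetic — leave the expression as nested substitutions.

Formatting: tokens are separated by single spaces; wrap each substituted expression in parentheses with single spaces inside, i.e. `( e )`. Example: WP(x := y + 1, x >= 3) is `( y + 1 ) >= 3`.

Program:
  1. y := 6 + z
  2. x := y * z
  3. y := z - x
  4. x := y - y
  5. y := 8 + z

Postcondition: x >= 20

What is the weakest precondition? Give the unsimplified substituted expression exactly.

post: x >= 20
stmt 5: y := 8 + z  -- replace 0 occurrence(s) of y with (8 + z)
  => x >= 20
stmt 4: x := y - y  -- replace 1 occurrence(s) of x with (y - y)
  => ( y - y ) >= 20
stmt 3: y := z - x  -- replace 2 occurrence(s) of y with (z - x)
  => ( ( z - x ) - ( z - x ) ) >= 20
stmt 2: x := y * z  -- replace 2 occurrence(s) of x with (y * z)
  => ( ( z - ( y * z ) ) - ( z - ( y * z ) ) ) >= 20
stmt 1: y := 6 + z  -- replace 2 occurrence(s) of y with (6 + z)
  => ( ( z - ( ( 6 + z ) * z ) ) - ( z - ( ( 6 + z ) * z ) ) ) >= 20

Answer: ( ( z - ( ( 6 + z ) * z ) ) - ( z - ( ( 6 + z ) * z ) ) ) >= 20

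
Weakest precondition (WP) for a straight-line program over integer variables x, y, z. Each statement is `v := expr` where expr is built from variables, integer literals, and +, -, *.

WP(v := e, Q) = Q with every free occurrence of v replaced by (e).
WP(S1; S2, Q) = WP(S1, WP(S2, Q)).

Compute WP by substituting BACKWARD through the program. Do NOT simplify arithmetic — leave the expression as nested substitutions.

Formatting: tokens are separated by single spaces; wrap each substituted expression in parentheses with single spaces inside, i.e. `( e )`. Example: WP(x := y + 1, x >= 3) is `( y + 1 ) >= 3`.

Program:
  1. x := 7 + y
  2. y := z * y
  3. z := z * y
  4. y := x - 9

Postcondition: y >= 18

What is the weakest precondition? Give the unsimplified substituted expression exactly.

Answer: ( ( 7 + y ) - 9 ) >= 18

Derivation:
post: y >= 18
stmt 4: y := x - 9  -- replace 1 occurrence(s) of y with (x - 9)
  => ( x - 9 ) >= 18
stmt 3: z := z * y  -- replace 0 occurrence(s) of z with (z * y)
  => ( x - 9 ) >= 18
stmt 2: y := z * y  -- replace 0 occurrence(s) of y with (z * y)
  => ( x - 9 ) >= 18
stmt 1: x := 7 + y  -- replace 1 occurrence(s) of x with (7 + y)
  => ( ( 7 + y ) - 9 ) >= 18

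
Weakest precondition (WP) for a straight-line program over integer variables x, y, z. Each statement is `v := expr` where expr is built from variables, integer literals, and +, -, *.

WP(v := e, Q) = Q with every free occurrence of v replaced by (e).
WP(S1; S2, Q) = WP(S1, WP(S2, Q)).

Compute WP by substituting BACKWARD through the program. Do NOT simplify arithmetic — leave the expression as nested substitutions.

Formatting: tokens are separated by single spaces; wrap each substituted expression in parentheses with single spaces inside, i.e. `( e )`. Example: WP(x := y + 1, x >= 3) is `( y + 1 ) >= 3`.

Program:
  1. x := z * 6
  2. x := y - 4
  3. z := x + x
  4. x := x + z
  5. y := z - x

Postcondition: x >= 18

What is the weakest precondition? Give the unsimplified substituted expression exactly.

Answer: ( ( y - 4 ) + ( ( y - 4 ) + ( y - 4 ) ) ) >= 18

Derivation:
post: x >= 18
stmt 5: y := z - x  -- replace 0 occurrence(s) of y with (z - x)
  => x >= 18
stmt 4: x := x + z  -- replace 1 occurrence(s) of x with (x + z)
  => ( x + z ) >= 18
stmt 3: z := x + x  -- replace 1 occurrence(s) of z with (x + x)
  => ( x + ( x + x ) ) >= 18
stmt 2: x := y - 4  -- replace 3 occurrence(s) of x with (y - 4)
  => ( ( y - 4 ) + ( ( y - 4 ) + ( y - 4 ) ) ) >= 18
stmt 1: x := z * 6  -- replace 0 occurrence(s) of x with (z * 6)
  => ( ( y - 4 ) + ( ( y - 4 ) + ( y - 4 ) ) ) >= 18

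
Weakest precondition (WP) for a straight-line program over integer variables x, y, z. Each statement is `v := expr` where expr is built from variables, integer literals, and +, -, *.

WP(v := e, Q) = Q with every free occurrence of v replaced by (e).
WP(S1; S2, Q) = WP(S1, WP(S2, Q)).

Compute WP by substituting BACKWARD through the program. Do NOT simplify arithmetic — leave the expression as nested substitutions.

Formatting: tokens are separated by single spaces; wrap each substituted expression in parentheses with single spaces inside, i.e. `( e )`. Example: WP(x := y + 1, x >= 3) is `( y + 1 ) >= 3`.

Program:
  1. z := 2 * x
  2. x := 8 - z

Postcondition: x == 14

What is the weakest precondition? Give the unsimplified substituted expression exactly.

post: x == 14
stmt 2: x := 8 - z  -- replace 1 occurrence(s) of x with (8 - z)
  => ( 8 - z ) == 14
stmt 1: z := 2 * x  -- replace 1 occurrence(s) of z with (2 * x)
  => ( 8 - ( 2 * x ) ) == 14

Answer: ( 8 - ( 2 * x ) ) == 14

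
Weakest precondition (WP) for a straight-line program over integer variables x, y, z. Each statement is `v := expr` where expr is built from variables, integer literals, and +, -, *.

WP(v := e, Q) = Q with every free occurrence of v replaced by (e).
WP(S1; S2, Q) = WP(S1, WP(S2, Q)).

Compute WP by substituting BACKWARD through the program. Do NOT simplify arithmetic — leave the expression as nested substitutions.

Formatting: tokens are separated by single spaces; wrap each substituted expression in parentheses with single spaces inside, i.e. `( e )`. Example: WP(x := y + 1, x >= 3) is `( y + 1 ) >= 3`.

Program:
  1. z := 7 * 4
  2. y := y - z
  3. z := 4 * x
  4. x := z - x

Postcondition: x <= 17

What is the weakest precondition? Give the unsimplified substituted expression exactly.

post: x <= 17
stmt 4: x := z - x  -- replace 1 occurrence(s) of x with (z - x)
  => ( z - x ) <= 17
stmt 3: z := 4 * x  -- replace 1 occurrence(s) of z with (4 * x)
  => ( ( 4 * x ) - x ) <= 17
stmt 2: y := y - z  -- replace 0 occurrence(s) of y with (y - z)
  => ( ( 4 * x ) - x ) <= 17
stmt 1: z := 7 * 4  -- replace 0 occurrence(s) of z with (7 * 4)
  => ( ( 4 * x ) - x ) <= 17

Answer: ( ( 4 * x ) - x ) <= 17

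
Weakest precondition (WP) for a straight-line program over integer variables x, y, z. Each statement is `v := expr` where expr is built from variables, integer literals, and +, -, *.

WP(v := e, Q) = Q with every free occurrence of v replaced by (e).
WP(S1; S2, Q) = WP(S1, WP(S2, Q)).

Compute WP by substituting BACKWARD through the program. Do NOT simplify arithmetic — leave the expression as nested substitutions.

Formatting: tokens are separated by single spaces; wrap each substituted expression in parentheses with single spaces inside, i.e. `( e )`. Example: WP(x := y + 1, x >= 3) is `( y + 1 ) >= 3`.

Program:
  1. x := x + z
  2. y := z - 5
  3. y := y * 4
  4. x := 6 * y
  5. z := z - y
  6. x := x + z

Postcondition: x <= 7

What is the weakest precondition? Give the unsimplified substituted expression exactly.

post: x <= 7
stmt 6: x := x + z  -- replace 1 occurrence(s) of x with (x + z)
  => ( x + z ) <= 7
stmt 5: z := z - y  -- replace 1 occurrence(s) of z with (z - y)
  => ( x + ( z - y ) ) <= 7
stmt 4: x := 6 * y  -- replace 1 occurrence(s) of x with (6 * y)
  => ( ( 6 * y ) + ( z - y ) ) <= 7
stmt 3: y := y * 4  -- replace 2 occurrence(s) of y with (y * 4)
  => ( ( 6 * ( y * 4 ) ) + ( z - ( y * 4 ) ) ) <= 7
stmt 2: y := z - 5  -- replace 2 occurrence(s) of y with (z - 5)
  => ( ( 6 * ( ( z - 5 ) * 4 ) ) + ( z - ( ( z - 5 ) * 4 ) ) ) <= 7
stmt 1: x := x + z  -- replace 0 occurrence(s) of x with (x + z)
  => ( ( 6 * ( ( z - 5 ) * 4 ) ) + ( z - ( ( z - 5 ) * 4 ) ) ) <= 7

Answer: ( ( 6 * ( ( z - 5 ) * 4 ) ) + ( z - ( ( z - 5 ) * 4 ) ) ) <= 7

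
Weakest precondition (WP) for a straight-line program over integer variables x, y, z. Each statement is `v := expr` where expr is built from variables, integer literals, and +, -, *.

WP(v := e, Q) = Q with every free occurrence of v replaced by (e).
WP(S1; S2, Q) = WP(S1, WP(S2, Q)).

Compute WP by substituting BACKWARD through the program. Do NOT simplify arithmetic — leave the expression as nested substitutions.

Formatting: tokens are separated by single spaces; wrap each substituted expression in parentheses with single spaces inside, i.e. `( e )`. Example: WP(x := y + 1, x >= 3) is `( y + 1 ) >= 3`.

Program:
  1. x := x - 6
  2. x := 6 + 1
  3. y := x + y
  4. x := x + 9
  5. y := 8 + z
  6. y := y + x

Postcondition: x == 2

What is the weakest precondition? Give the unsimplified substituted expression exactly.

post: x == 2
stmt 6: y := y + x  -- replace 0 occurrence(s) of y with (y + x)
  => x == 2
stmt 5: y := 8 + z  -- replace 0 occurrence(s) of y with (8 + z)
  => x == 2
stmt 4: x := x + 9  -- replace 1 occurrence(s) of x with (x + 9)
  => ( x + 9 ) == 2
stmt 3: y := x + y  -- replace 0 occurrence(s) of y with (x + y)
  => ( x + 9 ) == 2
stmt 2: x := 6 + 1  -- replace 1 occurrence(s) of x with (6 + 1)
  => ( ( 6 + 1 ) + 9 ) == 2
stmt 1: x := x - 6  -- replace 0 occurrence(s) of x with (x - 6)
  => ( ( 6 + 1 ) + 9 ) == 2

Answer: ( ( 6 + 1 ) + 9 ) == 2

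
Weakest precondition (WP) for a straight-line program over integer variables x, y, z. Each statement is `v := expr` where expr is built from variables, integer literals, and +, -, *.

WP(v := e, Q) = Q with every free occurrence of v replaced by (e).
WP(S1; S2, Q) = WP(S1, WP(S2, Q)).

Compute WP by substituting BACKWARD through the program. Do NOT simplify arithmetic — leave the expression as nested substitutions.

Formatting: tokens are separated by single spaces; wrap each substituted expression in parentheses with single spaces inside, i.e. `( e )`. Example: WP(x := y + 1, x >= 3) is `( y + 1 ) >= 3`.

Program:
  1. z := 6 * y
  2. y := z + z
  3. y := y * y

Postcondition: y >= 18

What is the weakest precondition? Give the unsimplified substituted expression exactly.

post: y >= 18
stmt 3: y := y * y  -- replace 1 occurrence(s) of y with (y * y)
  => ( y * y ) >= 18
stmt 2: y := z + z  -- replace 2 occurrence(s) of y with (z + z)
  => ( ( z + z ) * ( z + z ) ) >= 18
stmt 1: z := 6 * y  -- replace 4 occurrence(s) of z with (6 * y)
  => ( ( ( 6 * y ) + ( 6 * y ) ) * ( ( 6 * y ) + ( 6 * y ) ) ) >= 18

Answer: ( ( ( 6 * y ) + ( 6 * y ) ) * ( ( 6 * y ) + ( 6 * y ) ) ) >= 18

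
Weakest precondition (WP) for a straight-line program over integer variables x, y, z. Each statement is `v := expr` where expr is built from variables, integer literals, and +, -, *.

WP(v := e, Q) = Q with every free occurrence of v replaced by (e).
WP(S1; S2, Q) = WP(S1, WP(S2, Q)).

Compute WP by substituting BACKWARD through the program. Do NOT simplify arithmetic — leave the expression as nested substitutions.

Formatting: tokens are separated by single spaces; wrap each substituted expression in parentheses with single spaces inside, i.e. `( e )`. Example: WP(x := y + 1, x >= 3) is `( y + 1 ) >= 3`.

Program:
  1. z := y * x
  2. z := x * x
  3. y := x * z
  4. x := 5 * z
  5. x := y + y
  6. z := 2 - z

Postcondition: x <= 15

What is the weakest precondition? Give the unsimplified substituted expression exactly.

Answer: ( ( x * ( x * x ) ) + ( x * ( x * x ) ) ) <= 15

Derivation:
post: x <= 15
stmt 6: z := 2 - z  -- replace 0 occurrence(s) of z with (2 - z)
  => x <= 15
stmt 5: x := y + y  -- replace 1 occurrence(s) of x with (y + y)
  => ( y + y ) <= 15
stmt 4: x := 5 * z  -- replace 0 occurrence(s) of x with (5 * z)
  => ( y + y ) <= 15
stmt 3: y := x * z  -- replace 2 occurrence(s) of y with (x * z)
  => ( ( x * z ) + ( x * z ) ) <= 15
stmt 2: z := x * x  -- replace 2 occurrence(s) of z with (x * x)
  => ( ( x * ( x * x ) ) + ( x * ( x * x ) ) ) <= 15
stmt 1: z := y * x  -- replace 0 occurrence(s) of z with (y * x)
  => ( ( x * ( x * x ) ) + ( x * ( x * x ) ) ) <= 15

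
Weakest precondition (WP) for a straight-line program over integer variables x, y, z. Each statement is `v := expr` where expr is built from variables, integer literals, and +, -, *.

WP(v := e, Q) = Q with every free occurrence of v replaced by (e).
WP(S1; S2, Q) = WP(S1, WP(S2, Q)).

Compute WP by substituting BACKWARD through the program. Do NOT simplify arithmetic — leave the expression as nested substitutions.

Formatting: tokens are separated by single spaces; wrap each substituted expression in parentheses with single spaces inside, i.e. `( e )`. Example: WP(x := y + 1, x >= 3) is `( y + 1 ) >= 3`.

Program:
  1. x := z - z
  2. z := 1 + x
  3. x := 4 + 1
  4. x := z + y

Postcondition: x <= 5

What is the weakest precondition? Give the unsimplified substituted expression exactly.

Answer: ( ( 1 + ( z - z ) ) + y ) <= 5

Derivation:
post: x <= 5
stmt 4: x := z + y  -- replace 1 occurrence(s) of x with (z + y)
  => ( z + y ) <= 5
stmt 3: x := 4 + 1  -- replace 0 occurrence(s) of x with (4 + 1)
  => ( z + y ) <= 5
stmt 2: z := 1 + x  -- replace 1 occurrence(s) of z with (1 + x)
  => ( ( 1 + x ) + y ) <= 5
stmt 1: x := z - z  -- replace 1 occurrence(s) of x with (z - z)
  => ( ( 1 + ( z - z ) ) + y ) <= 5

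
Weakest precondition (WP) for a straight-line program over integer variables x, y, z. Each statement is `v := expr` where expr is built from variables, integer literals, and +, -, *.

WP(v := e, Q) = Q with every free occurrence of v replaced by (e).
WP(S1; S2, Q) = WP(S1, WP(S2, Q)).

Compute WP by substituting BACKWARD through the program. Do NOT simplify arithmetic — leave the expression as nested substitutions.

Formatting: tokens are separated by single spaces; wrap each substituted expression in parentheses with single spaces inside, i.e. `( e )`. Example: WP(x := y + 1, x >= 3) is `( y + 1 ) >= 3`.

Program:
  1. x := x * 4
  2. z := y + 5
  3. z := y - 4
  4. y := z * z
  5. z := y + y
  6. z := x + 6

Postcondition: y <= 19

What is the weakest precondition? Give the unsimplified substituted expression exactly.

Answer: ( ( y - 4 ) * ( y - 4 ) ) <= 19

Derivation:
post: y <= 19
stmt 6: z := x + 6  -- replace 0 occurrence(s) of z with (x + 6)
  => y <= 19
stmt 5: z := y + y  -- replace 0 occurrence(s) of z with (y + y)
  => y <= 19
stmt 4: y := z * z  -- replace 1 occurrence(s) of y with (z * z)
  => ( z * z ) <= 19
stmt 3: z := y - 4  -- replace 2 occurrence(s) of z with (y - 4)
  => ( ( y - 4 ) * ( y - 4 ) ) <= 19
stmt 2: z := y + 5  -- replace 0 occurrence(s) of z with (y + 5)
  => ( ( y - 4 ) * ( y - 4 ) ) <= 19
stmt 1: x := x * 4  -- replace 0 occurrence(s) of x with (x * 4)
  => ( ( y - 4 ) * ( y - 4 ) ) <= 19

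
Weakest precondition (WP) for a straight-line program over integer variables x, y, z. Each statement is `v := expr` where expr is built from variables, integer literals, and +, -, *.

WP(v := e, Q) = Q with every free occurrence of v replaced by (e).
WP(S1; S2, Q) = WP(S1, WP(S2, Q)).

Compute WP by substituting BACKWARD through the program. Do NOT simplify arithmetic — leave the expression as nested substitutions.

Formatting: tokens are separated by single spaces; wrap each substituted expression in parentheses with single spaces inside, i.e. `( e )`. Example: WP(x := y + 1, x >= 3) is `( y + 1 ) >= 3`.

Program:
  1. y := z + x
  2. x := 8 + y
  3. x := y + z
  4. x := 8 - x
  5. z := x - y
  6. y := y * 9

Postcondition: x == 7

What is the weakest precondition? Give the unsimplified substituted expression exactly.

Answer: ( 8 - ( ( z + x ) + z ) ) == 7

Derivation:
post: x == 7
stmt 6: y := y * 9  -- replace 0 occurrence(s) of y with (y * 9)
  => x == 7
stmt 5: z := x - y  -- replace 0 occurrence(s) of z with (x - y)
  => x == 7
stmt 4: x := 8 - x  -- replace 1 occurrence(s) of x with (8 - x)
  => ( 8 - x ) == 7
stmt 3: x := y + z  -- replace 1 occurrence(s) of x with (y + z)
  => ( 8 - ( y + z ) ) == 7
stmt 2: x := 8 + y  -- replace 0 occurrence(s) of x with (8 + y)
  => ( 8 - ( y + z ) ) == 7
stmt 1: y := z + x  -- replace 1 occurrence(s) of y with (z + x)
  => ( 8 - ( ( z + x ) + z ) ) == 7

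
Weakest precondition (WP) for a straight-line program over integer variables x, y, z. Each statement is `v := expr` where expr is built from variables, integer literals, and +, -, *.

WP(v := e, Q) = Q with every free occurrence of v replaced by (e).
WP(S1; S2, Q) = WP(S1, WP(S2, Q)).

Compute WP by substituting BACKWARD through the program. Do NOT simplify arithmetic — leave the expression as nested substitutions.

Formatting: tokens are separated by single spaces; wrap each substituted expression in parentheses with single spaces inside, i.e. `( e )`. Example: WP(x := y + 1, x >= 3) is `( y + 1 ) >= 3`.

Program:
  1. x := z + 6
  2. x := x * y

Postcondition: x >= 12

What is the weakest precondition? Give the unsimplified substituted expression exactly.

Answer: ( ( z + 6 ) * y ) >= 12

Derivation:
post: x >= 12
stmt 2: x := x * y  -- replace 1 occurrence(s) of x with (x * y)
  => ( x * y ) >= 12
stmt 1: x := z + 6  -- replace 1 occurrence(s) of x with (z + 6)
  => ( ( z + 6 ) * y ) >= 12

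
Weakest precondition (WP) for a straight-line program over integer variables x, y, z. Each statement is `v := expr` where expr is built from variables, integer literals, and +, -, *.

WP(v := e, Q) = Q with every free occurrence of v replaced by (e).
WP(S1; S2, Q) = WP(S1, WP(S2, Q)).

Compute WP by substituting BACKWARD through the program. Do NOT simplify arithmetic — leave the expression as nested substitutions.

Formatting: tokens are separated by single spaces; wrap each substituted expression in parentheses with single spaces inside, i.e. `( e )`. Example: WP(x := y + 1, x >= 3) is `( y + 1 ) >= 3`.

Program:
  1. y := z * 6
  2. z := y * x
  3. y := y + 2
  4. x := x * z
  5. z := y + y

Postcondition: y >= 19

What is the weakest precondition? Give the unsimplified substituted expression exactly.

post: y >= 19
stmt 5: z := y + y  -- replace 0 occurrence(s) of z with (y + y)
  => y >= 19
stmt 4: x := x * z  -- replace 0 occurrence(s) of x with (x * z)
  => y >= 19
stmt 3: y := y + 2  -- replace 1 occurrence(s) of y with (y + 2)
  => ( y + 2 ) >= 19
stmt 2: z := y * x  -- replace 0 occurrence(s) of z with (y * x)
  => ( y + 2 ) >= 19
stmt 1: y := z * 6  -- replace 1 occurrence(s) of y with (z * 6)
  => ( ( z * 6 ) + 2 ) >= 19

Answer: ( ( z * 6 ) + 2 ) >= 19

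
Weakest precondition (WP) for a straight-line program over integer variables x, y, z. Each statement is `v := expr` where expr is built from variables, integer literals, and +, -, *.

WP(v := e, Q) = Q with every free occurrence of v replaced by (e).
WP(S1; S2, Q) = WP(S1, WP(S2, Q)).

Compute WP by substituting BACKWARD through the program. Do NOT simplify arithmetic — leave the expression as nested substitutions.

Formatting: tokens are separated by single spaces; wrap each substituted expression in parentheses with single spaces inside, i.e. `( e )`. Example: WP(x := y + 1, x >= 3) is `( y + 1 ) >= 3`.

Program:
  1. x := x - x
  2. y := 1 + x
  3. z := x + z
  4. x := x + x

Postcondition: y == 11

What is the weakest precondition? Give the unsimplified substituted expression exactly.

Answer: ( 1 + ( x - x ) ) == 11

Derivation:
post: y == 11
stmt 4: x := x + x  -- replace 0 occurrence(s) of x with (x + x)
  => y == 11
stmt 3: z := x + z  -- replace 0 occurrence(s) of z with (x + z)
  => y == 11
stmt 2: y := 1 + x  -- replace 1 occurrence(s) of y with (1 + x)
  => ( 1 + x ) == 11
stmt 1: x := x - x  -- replace 1 occurrence(s) of x with (x - x)
  => ( 1 + ( x - x ) ) == 11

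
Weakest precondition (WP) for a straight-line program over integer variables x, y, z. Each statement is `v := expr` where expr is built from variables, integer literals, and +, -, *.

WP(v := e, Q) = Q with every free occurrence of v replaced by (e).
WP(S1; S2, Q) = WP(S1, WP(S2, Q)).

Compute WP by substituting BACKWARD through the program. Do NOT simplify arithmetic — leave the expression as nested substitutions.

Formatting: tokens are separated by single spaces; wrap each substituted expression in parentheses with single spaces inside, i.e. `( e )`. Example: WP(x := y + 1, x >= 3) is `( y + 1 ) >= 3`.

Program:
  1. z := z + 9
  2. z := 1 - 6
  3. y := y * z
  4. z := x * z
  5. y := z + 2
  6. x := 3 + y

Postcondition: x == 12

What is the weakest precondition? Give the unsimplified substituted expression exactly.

Answer: ( 3 + ( ( x * ( 1 - 6 ) ) + 2 ) ) == 12

Derivation:
post: x == 12
stmt 6: x := 3 + y  -- replace 1 occurrence(s) of x with (3 + y)
  => ( 3 + y ) == 12
stmt 5: y := z + 2  -- replace 1 occurrence(s) of y with (z + 2)
  => ( 3 + ( z + 2 ) ) == 12
stmt 4: z := x * z  -- replace 1 occurrence(s) of z with (x * z)
  => ( 3 + ( ( x * z ) + 2 ) ) == 12
stmt 3: y := y * z  -- replace 0 occurrence(s) of y with (y * z)
  => ( 3 + ( ( x * z ) + 2 ) ) == 12
stmt 2: z := 1 - 6  -- replace 1 occurrence(s) of z with (1 - 6)
  => ( 3 + ( ( x * ( 1 - 6 ) ) + 2 ) ) == 12
stmt 1: z := z + 9  -- replace 0 occurrence(s) of z with (z + 9)
  => ( 3 + ( ( x * ( 1 - 6 ) ) + 2 ) ) == 12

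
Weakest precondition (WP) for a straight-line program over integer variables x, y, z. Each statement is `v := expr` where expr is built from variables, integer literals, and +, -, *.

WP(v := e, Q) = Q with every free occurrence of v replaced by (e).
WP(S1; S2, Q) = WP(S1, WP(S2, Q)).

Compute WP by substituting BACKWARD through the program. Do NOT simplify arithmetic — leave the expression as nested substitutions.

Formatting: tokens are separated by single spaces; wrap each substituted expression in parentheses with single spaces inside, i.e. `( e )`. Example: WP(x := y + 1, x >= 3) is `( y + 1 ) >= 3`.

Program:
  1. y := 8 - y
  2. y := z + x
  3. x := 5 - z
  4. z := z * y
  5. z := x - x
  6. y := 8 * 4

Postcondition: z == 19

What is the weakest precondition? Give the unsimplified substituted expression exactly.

post: z == 19
stmt 6: y := 8 * 4  -- replace 0 occurrence(s) of y with (8 * 4)
  => z == 19
stmt 5: z := x - x  -- replace 1 occurrence(s) of z with (x - x)
  => ( x - x ) == 19
stmt 4: z := z * y  -- replace 0 occurrence(s) of z with (z * y)
  => ( x - x ) == 19
stmt 3: x := 5 - z  -- replace 2 occurrence(s) of x with (5 - z)
  => ( ( 5 - z ) - ( 5 - z ) ) == 19
stmt 2: y := z + x  -- replace 0 occurrence(s) of y with (z + x)
  => ( ( 5 - z ) - ( 5 - z ) ) == 19
stmt 1: y := 8 - y  -- replace 0 occurrence(s) of y with (8 - y)
  => ( ( 5 - z ) - ( 5 - z ) ) == 19

Answer: ( ( 5 - z ) - ( 5 - z ) ) == 19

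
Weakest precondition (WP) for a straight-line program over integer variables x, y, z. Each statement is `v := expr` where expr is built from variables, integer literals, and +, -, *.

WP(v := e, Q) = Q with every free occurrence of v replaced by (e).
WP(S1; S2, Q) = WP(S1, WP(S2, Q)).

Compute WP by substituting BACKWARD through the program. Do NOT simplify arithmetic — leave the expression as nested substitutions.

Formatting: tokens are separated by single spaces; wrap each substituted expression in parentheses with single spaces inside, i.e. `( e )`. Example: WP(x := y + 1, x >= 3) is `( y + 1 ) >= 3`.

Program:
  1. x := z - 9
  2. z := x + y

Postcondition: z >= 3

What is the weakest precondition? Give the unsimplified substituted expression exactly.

post: z >= 3
stmt 2: z := x + y  -- replace 1 occurrence(s) of z with (x + y)
  => ( x + y ) >= 3
stmt 1: x := z - 9  -- replace 1 occurrence(s) of x with (z - 9)
  => ( ( z - 9 ) + y ) >= 3

Answer: ( ( z - 9 ) + y ) >= 3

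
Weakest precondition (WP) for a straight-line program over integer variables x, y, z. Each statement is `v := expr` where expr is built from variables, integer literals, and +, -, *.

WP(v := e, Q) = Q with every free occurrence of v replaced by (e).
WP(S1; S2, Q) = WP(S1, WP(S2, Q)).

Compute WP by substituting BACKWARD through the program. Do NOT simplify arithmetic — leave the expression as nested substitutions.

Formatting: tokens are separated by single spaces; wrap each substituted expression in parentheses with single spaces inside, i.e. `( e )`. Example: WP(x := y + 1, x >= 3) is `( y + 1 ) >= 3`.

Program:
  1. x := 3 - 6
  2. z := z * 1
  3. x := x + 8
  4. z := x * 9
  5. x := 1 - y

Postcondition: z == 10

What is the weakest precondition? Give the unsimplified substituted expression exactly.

post: z == 10
stmt 5: x := 1 - y  -- replace 0 occurrence(s) of x with (1 - y)
  => z == 10
stmt 4: z := x * 9  -- replace 1 occurrence(s) of z with (x * 9)
  => ( x * 9 ) == 10
stmt 3: x := x + 8  -- replace 1 occurrence(s) of x with (x + 8)
  => ( ( x + 8 ) * 9 ) == 10
stmt 2: z := z * 1  -- replace 0 occurrence(s) of z with (z * 1)
  => ( ( x + 8 ) * 9 ) == 10
stmt 1: x := 3 - 6  -- replace 1 occurrence(s) of x with (3 - 6)
  => ( ( ( 3 - 6 ) + 8 ) * 9 ) == 10

Answer: ( ( ( 3 - 6 ) + 8 ) * 9 ) == 10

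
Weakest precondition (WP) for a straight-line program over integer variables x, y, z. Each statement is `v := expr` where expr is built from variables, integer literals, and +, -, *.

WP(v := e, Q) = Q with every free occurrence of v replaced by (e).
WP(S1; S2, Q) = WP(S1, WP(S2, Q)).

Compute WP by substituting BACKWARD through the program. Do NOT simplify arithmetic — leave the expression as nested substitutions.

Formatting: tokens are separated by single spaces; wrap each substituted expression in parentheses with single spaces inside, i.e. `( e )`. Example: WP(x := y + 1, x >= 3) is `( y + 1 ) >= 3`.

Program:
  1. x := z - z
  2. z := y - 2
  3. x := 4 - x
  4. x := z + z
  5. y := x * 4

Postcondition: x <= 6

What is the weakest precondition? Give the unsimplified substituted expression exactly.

Answer: ( ( y - 2 ) + ( y - 2 ) ) <= 6

Derivation:
post: x <= 6
stmt 5: y := x * 4  -- replace 0 occurrence(s) of y with (x * 4)
  => x <= 6
stmt 4: x := z + z  -- replace 1 occurrence(s) of x with (z + z)
  => ( z + z ) <= 6
stmt 3: x := 4 - x  -- replace 0 occurrence(s) of x with (4 - x)
  => ( z + z ) <= 6
stmt 2: z := y - 2  -- replace 2 occurrence(s) of z with (y - 2)
  => ( ( y - 2 ) + ( y - 2 ) ) <= 6
stmt 1: x := z - z  -- replace 0 occurrence(s) of x with (z - z)
  => ( ( y - 2 ) + ( y - 2 ) ) <= 6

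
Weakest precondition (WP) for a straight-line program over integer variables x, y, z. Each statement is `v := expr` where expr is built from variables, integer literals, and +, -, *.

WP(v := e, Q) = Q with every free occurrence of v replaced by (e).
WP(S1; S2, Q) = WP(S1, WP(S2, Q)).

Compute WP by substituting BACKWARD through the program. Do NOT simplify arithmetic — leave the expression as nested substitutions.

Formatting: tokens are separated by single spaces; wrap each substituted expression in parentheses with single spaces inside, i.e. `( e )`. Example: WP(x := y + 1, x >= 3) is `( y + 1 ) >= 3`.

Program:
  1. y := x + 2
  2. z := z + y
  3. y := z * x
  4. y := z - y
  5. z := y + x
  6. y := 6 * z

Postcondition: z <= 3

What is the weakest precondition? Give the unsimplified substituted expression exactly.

Answer: ( ( ( z + ( x + 2 ) ) - ( ( z + ( x + 2 ) ) * x ) ) + x ) <= 3

Derivation:
post: z <= 3
stmt 6: y := 6 * z  -- replace 0 occurrence(s) of y with (6 * z)
  => z <= 3
stmt 5: z := y + x  -- replace 1 occurrence(s) of z with (y + x)
  => ( y + x ) <= 3
stmt 4: y := z - y  -- replace 1 occurrence(s) of y with (z - y)
  => ( ( z - y ) + x ) <= 3
stmt 3: y := z * x  -- replace 1 occurrence(s) of y with (z * x)
  => ( ( z - ( z * x ) ) + x ) <= 3
stmt 2: z := z + y  -- replace 2 occurrence(s) of z with (z + y)
  => ( ( ( z + y ) - ( ( z + y ) * x ) ) + x ) <= 3
stmt 1: y := x + 2  -- replace 2 occurrence(s) of y with (x + 2)
  => ( ( ( z + ( x + 2 ) ) - ( ( z + ( x + 2 ) ) * x ) ) + x ) <= 3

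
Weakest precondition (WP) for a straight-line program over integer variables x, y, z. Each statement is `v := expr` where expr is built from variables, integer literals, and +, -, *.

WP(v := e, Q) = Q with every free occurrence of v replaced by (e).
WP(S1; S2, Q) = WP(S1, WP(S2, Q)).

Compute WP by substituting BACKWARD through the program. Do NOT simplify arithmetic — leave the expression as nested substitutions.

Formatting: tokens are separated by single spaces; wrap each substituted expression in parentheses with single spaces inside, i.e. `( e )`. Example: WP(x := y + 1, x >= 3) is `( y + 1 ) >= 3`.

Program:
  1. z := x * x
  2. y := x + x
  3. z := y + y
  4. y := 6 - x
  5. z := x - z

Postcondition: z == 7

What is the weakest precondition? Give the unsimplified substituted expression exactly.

post: z == 7
stmt 5: z := x - z  -- replace 1 occurrence(s) of z with (x - z)
  => ( x - z ) == 7
stmt 4: y := 6 - x  -- replace 0 occurrence(s) of y with (6 - x)
  => ( x - z ) == 7
stmt 3: z := y + y  -- replace 1 occurrence(s) of z with (y + y)
  => ( x - ( y + y ) ) == 7
stmt 2: y := x + x  -- replace 2 occurrence(s) of y with (x + x)
  => ( x - ( ( x + x ) + ( x + x ) ) ) == 7
stmt 1: z := x * x  -- replace 0 occurrence(s) of z with (x * x)
  => ( x - ( ( x + x ) + ( x + x ) ) ) == 7

Answer: ( x - ( ( x + x ) + ( x + x ) ) ) == 7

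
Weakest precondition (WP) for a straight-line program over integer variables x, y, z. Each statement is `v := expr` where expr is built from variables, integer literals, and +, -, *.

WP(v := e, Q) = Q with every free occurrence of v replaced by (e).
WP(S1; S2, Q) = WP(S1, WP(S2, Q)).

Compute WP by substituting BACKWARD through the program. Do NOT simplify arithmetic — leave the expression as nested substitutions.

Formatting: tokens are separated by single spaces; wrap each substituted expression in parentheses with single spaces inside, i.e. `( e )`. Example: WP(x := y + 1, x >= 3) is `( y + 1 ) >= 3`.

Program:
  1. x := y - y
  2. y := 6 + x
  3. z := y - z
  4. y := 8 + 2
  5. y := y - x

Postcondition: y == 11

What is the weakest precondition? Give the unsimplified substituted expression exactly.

Answer: ( ( 8 + 2 ) - ( y - y ) ) == 11

Derivation:
post: y == 11
stmt 5: y := y - x  -- replace 1 occurrence(s) of y with (y - x)
  => ( y - x ) == 11
stmt 4: y := 8 + 2  -- replace 1 occurrence(s) of y with (8 + 2)
  => ( ( 8 + 2 ) - x ) == 11
stmt 3: z := y - z  -- replace 0 occurrence(s) of z with (y - z)
  => ( ( 8 + 2 ) - x ) == 11
stmt 2: y := 6 + x  -- replace 0 occurrence(s) of y with (6 + x)
  => ( ( 8 + 2 ) - x ) == 11
stmt 1: x := y - y  -- replace 1 occurrence(s) of x with (y - y)
  => ( ( 8 + 2 ) - ( y - y ) ) == 11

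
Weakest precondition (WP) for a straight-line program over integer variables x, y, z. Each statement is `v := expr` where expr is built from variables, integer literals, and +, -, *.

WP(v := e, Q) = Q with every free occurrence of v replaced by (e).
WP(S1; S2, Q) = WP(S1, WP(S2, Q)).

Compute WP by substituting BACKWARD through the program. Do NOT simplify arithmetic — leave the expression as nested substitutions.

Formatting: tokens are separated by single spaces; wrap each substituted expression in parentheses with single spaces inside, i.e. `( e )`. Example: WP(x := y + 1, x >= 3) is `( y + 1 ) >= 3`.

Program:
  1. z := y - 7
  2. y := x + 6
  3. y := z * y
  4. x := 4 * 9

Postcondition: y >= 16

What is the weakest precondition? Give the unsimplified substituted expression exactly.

post: y >= 16
stmt 4: x := 4 * 9  -- replace 0 occurrence(s) of x with (4 * 9)
  => y >= 16
stmt 3: y := z * y  -- replace 1 occurrence(s) of y with (z * y)
  => ( z * y ) >= 16
stmt 2: y := x + 6  -- replace 1 occurrence(s) of y with (x + 6)
  => ( z * ( x + 6 ) ) >= 16
stmt 1: z := y - 7  -- replace 1 occurrence(s) of z with (y - 7)
  => ( ( y - 7 ) * ( x + 6 ) ) >= 16

Answer: ( ( y - 7 ) * ( x + 6 ) ) >= 16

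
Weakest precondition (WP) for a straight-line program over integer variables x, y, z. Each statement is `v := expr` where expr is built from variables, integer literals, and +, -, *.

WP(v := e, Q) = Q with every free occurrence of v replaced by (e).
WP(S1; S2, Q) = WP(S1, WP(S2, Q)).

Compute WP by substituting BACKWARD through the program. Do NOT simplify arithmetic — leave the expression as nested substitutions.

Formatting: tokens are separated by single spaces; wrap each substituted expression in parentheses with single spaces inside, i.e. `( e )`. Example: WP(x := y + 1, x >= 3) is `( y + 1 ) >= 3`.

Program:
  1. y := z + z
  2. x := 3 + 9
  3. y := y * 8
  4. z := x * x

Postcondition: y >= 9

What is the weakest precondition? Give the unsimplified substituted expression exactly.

Answer: ( ( z + z ) * 8 ) >= 9

Derivation:
post: y >= 9
stmt 4: z := x * x  -- replace 0 occurrence(s) of z with (x * x)
  => y >= 9
stmt 3: y := y * 8  -- replace 1 occurrence(s) of y with (y * 8)
  => ( y * 8 ) >= 9
stmt 2: x := 3 + 9  -- replace 0 occurrence(s) of x with (3 + 9)
  => ( y * 8 ) >= 9
stmt 1: y := z + z  -- replace 1 occurrence(s) of y with (z + z)
  => ( ( z + z ) * 8 ) >= 9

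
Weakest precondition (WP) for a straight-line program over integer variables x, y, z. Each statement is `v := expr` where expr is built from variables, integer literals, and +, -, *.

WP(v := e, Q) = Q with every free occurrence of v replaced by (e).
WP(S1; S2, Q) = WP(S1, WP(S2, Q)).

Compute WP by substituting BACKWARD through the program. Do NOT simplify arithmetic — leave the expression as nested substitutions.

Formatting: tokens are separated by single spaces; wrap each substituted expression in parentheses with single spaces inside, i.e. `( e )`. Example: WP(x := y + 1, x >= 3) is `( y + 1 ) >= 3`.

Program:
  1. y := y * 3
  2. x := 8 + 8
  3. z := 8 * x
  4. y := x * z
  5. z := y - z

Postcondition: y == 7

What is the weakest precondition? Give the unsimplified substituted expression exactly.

Answer: ( ( 8 + 8 ) * ( 8 * ( 8 + 8 ) ) ) == 7

Derivation:
post: y == 7
stmt 5: z := y - z  -- replace 0 occurrence(s) of z with (y - z)
  => y == 7
stmt 4: y := x * z  -- replace 1 occurrence(s) of y with (x * z)
  => ( x * z ) == 7
stmt 3: z := 8 * x  -- replace 1 occurrence(s) of z with (8 * x)
  => ( x * ( 8 * x ) ) == 7
stmt 2: x := 8 + 8  -- replace 2 occurrence(s) of x with (8 + 8)
  => ( ( 8 + 8 ) * ( 8 * ( 8 + 8 ) ) ) == 7
stmt 1: y := y * 3  -- replace 0 occurrence(s) of y with (y * 3)
  => ( ( 8 + 8 ) * ( 8 * ( 8 + 8 ) ) ) == 7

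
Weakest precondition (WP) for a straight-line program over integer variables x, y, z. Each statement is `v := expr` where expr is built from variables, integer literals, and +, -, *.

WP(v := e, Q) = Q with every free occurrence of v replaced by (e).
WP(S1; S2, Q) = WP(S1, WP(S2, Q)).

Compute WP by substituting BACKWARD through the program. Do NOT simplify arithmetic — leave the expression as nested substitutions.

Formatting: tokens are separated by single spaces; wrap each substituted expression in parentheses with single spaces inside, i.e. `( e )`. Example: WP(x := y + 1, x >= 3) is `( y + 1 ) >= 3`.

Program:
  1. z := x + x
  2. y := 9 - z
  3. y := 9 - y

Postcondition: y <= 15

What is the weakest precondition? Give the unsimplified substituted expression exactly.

post: y <= 15
stmt 3: y := 9 - y  -- replace 1 occurrence(s) of y with (9 - y)
  => ( 9 - y ) <= 15
stmt 2: y := 9 - z  -- replace 1 occurrence(s) of y with (9 - z)
  => ( 9 - ( 9 - z ) ) <= 15
stmt 1: z := x + x  -- replace 1 occurrence(s) of z with (x + x)
  => ( 9 - ( 9 - ( x + x ) ) ) <= 15

Answer: ( 9 - ( 9 - ( x + x ) ) ) <= 15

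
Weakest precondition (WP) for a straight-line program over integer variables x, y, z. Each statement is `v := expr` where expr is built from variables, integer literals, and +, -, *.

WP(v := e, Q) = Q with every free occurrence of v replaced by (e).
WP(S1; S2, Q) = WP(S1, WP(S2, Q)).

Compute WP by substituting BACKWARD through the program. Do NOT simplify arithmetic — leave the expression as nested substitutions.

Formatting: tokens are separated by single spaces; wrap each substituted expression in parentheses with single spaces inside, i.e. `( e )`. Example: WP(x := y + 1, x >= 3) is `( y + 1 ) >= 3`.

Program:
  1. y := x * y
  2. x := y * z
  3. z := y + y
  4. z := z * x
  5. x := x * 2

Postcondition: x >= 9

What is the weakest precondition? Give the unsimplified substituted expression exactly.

post: x >= 9
stmt 5: x := x * 2  -- replace 1 occurrence(s) of x with (x * 2)
  => ( x * 2 ) >= 9
stmt 4: z := z * x  -- replace 0 occurrence(s) of z with (z * x)
  => ( x * 2 ) >= 9
stmt 3: z := y + y  -- replace 0 occurrence(s) of z with (y + y)
  => ( x * 2 ) >= 9
stmt 2: x := y * z  -- replace 1 occurrence(s) of x with (y * z)
  => ( ( y * z ) * 2 ) >= 9
stmt 1: y := x * y  -- replace 1 occurrence(s) of y with (x * y)
  => ( ( ( x * y ) * z ) * 2 ) >= 9

Answer: ( ( ( x * y ) * z ) * 2 ) >= 9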